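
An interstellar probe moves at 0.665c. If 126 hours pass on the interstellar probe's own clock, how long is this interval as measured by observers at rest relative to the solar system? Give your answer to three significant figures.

With β = 0.665, γ = 1/√(1 − 0.665²) = 1/√0.557775 = 1.339.
Time dilation: Δt = γ·Δτ = 1.339 × 126 = 169 hours.

169 hours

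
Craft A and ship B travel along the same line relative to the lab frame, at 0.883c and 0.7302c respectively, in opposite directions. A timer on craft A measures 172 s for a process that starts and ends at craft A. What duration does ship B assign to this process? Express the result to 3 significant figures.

882 s

The velocity of craft A relative to ship B is (0.883 + 0.7302)c / (1 + 0.883×0.7302) = 0.98081c; relative speed 0.98081c.
γ for this relative speed: γ = 1/√(1 − 0.961988) = 5.1291.
The clock on craft A records proper time, so ship B measures Δt = γΔτ = 5.1291 × 172 = 882 s.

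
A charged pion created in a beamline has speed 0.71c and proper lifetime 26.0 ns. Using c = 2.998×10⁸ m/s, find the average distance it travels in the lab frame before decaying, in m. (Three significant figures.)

With β = 0.71, γ = 1/√(1 − 0.71²) = 1/√0.4959 = 1.42.
Lab-frame lifetime: Δt = γτ = 1.42 × 26.0 ns = 36.92 ns.
Distance: d = vΔt = 0.71 × 2.998×10⁸ m/s × 3.6920×10^-8 s = 7.86 m.

7.86 m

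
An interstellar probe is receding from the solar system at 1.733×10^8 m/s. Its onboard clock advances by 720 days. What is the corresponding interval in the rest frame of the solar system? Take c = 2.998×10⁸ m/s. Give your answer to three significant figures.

β = v/c = (1.733×10^8 m/s)/(2.998×10⁸ m/s) = 0.578052.
With β = 0.578052, γ = 1/√(1 − 0.578052²) = 1/√0.6658559 = 1.2255.
Time dilation: Δt = γ·Δτ = 1.2255 × 720 = 882 days.

882 days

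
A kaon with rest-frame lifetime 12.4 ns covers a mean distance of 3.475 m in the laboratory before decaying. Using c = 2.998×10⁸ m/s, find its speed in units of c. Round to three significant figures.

0.683c

d = βγcτ ⇒ βγ = d/(cτ) = 3.475 m / (3.71752 m) = 0.93476.
β = (βγ)/√(1+(βγ)²) = 0.93476/√1.873776 = 0.683.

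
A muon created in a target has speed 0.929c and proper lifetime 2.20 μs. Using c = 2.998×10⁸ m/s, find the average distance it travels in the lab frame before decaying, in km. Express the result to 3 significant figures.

1.66 km

γ = 1/√(1 − β²) = 1/√(1 − 0.863041) = 1/√0.136959 = 1/0.37008 = 2.7021.
Lab-frame lifetime: Δt = γτ = 2.7021 × 2.20 μs = 5.9446 μs.
Distance: d = vΔt = 0.929 × 2.998×10⁸ m/s × 5.9446×10^-6 s = 1660 m = 1.66 km.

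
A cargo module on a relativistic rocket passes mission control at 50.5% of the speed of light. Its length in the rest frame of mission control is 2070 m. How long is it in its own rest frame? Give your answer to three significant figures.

2400 m

γ = 1/√(1 − β²) = 1/√(1 − 0.255025) = 1/√0.744975 = 1/0.863119 = 1.1586.
Proper length: L₀ = γ·L = 1.1586 × 2070 = 2400 m.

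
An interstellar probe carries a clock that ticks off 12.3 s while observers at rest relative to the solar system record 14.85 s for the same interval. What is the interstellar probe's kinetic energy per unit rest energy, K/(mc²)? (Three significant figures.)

0.207

The time-dilation ratio gives γ = 14.85/12.3 = 1.20732.
Since K = (γ−1)mc², K/(mc²) = 1.20732 − 1 = 0.207.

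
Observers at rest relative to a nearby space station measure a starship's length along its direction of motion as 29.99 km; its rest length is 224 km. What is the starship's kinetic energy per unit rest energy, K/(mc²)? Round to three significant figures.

6.47

From L = L₀/γ: γ = 224/29.99 = 7.46916.
Since K = (γ−1)mc², K/(mc²) = 7.46916 − 1 = 6.47.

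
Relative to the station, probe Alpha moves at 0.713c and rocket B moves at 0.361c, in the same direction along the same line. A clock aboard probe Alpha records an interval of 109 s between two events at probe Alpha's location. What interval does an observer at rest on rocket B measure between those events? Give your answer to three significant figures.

Transform probe Alpha's velocity into rocket B's frame: (0.713 − 0.361)/(1 − 0.713·0.361) = 0.352/0.742607, so the relative speed is 0.47401c.
γ for this relative speed: γ = 1/√(1 − 0.224685) = 1.1357.
The clock on probe Alpha records proper time, so rocket B measures Δt = γΔτ = 1.1357 × 109 = 124 s.

124 s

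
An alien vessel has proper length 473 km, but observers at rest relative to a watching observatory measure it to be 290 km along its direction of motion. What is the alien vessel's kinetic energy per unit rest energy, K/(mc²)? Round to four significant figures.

Length contraction gives γ = L₀/L = 473/290 = 1.63103.
Since K = (γ−1)mc², K/(mc²) = 1.63103 − 1 = 0.6310.

0.6310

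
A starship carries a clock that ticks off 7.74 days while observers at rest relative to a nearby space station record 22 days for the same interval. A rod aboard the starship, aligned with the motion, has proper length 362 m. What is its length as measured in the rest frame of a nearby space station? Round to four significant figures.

127.4 m

γ = Δt/Δτ = 22/7.74 = 2.84238.
L = L₀/γ = 362/2.84238 = 127.4 m.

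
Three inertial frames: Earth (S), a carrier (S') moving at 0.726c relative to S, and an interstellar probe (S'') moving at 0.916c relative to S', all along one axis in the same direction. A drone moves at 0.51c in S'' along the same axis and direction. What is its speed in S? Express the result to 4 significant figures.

Compose velocities in two stages. Stage 1 (into S'): u₁ = (0.51+0.916)/(1+0.51×0.916) = 0.97195.
Stage 2 (into S): u = (0.97195+0.726)/(1+0.97195×0.726) = 0.99549, so the speed is 0.9955c.

0.9955c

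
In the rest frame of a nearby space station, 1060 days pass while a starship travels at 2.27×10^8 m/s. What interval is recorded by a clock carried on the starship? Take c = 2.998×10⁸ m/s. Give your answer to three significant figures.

β = v/c = (2.27×10^8 m/s)/(2.998×10⁸ m/s) = 0.757171.
With β = 0.757171, γ = 1/√(1 − 0.757171²) = 1/√0.4266921 = 1.5309.
The starship's clock runs slow as seen from a nearby space station, so Δτ = Δt/γ = 1060/1.5309 = 692 days.

692 days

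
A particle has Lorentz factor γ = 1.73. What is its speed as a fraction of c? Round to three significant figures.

0.816c

β = √(1 − 1/γ²) = √(1 − 1/2.9929) = √0.665876 = 0.816.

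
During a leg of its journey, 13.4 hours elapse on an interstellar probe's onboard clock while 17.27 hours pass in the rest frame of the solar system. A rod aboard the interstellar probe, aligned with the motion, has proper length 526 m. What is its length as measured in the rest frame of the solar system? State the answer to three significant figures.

The time-dilation ratio gives γ = 17.27/13.4 = 1.28881.
L = L₀/γ = 526/1.28881 = 408 m.

408 m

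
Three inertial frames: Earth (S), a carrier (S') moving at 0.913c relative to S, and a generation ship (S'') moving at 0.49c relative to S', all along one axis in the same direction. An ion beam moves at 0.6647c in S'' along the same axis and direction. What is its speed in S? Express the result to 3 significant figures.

First combine the ion beam and generation ship (S''→S'): u₁ = (0.6647 + 0.49)/(1 + 0.6647×0.49) = 1.1547/1.325703 = 0.87101.
Then combine with the carrier (S'→S): u = (0.87101 + 0.913)/(1 + 0.87101×0.913) = 1.78401/1.79523213 = 0.99375.

0.994c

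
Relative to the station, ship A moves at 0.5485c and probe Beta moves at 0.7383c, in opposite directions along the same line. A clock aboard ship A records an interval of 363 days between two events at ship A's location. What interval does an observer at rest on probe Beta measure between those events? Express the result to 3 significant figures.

904 days

The velocity of ship A relative to probe Beta is (0.5485 + 0.7383)c / (1 + 0.5485×0.7383) = 0.9159c; relative speed 0.9159c.
γ for this relative speed: γ = 1/√(1 − 0.838873) = 2.4912.
Ship A's interval is proper; time dilation gives Δt_B = γΔτ = 2.4912 × 363 days = 904 days.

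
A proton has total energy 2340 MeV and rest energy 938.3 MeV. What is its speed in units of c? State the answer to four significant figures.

γ = E/(mc²) = 2340/938.3 = 2.4939.
β = √(1 − 1/γ²) = √(1 − 0.160784) = √0.839216 = 0.9161.

0.9161c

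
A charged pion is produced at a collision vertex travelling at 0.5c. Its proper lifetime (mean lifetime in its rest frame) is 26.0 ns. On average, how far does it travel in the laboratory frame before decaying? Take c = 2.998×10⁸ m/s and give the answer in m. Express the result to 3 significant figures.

γ = 1/√(1 − β²) = 1/√(1 − 0.25) = 1/√0.75 = 1/0.866025 = 1.1547.
Lab-frame lifetime: Δt = γτ = 1.1547 × 26.0 ns = 30.022 ns.
Distance: d = vΔt = 0.5 × 2.998×10⁸ m/s × 3.0022×10^-8 s = 4.50 m.

4.50 m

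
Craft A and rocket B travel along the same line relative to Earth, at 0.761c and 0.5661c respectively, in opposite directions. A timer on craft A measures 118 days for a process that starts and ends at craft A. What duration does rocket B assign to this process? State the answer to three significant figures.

316 days

Speed of craft A in rocket B's frame: u = (v_A + v_B)/(1 + v_A v_B/c²) = (0.761 + 0.5661)/(1 + 0.761×0.5661) = 1.3271/1.4308021 = 0.92752; |u| = 0.92752c.
γ for this relative speed: γ = 1/√(1 − 0.860293) = 2.6754.
Craft A's interval is proper; time dilation gives Δt_B = γΔτ = 2.6754 × 118 days = 316 days.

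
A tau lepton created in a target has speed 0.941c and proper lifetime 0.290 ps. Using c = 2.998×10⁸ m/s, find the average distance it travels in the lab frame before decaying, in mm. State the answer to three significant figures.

0.242 mm

γ = 1/√(1 − β²) = 1/√(1 − 0.885481) = 1/√0.114519 = 1/0.338407 = 2.955.
Lab-frame lifetime: Δt = γτ = 2.955 × 0.290 ps = 0.85695 ps.
Distance: d = vΔt = 0.941 × 2.998×10⁸ m/s × 8.5695×10^-13 s = 2.42×10^-4 m = 0.242 mm.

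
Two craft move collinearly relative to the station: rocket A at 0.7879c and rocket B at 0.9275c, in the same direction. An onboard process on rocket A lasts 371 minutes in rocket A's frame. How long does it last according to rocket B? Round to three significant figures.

434 minutes

The velocity of rocket A relative to rocket B is (0.7879 − 0.9275)c / (1 − 0.7879×0.9275) = −0.51853c; relative speed 0.51853c.
γ for this relative speed: γ = 1/√(1 − 0.268873) = 1.1695.
Rocket A's interval is proper; time dilation gives Δt_B = γΔτ = 1.1695 × 371 minutes = 434 minutes.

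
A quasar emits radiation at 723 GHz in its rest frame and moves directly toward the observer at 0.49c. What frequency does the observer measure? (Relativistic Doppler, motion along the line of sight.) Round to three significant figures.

1240 GHz

Relativistic Doppler (source moving toward): f_obs = f_src · √((1+β)/(1−β)).
With β = 0.49: factor = √(1.49/0.51) = 1.7093.
f_obs = 723 × 1.7093 = 1240 GHz.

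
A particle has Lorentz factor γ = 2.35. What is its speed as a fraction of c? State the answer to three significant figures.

β = √(1 − 1/γ²) = √(1 − 1/5.5225) = √0.818923 = 0.905.

0.905c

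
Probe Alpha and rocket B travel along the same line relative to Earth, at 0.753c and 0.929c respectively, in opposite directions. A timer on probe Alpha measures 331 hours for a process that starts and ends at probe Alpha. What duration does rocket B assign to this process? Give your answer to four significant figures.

2310 hours

Transform probe Alpha's velocity into rocket B's frame: (0.753 + 0.929)/(1 + 0.753·0.929) = 1.682/1.699537, so the relative speed is 0.98968c.
γ for this relative speed: γ = 1/√(1 − 0.979467) = 6.9787.
Probe Alpha's interval is proper; time dilation gives Δt_B = γΔτ = 6.9787 × 331 hours = 2310 hours.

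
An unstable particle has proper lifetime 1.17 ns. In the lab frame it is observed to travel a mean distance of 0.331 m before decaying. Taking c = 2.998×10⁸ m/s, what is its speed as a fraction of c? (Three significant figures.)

0.686c

d = βγcτ ⇒ βγ = d/(cτ) = 0.3310 m / (0.350766 m) = 0.94365.
β = (βγ)/√(1+(βγ)²) = 0.94365/√1.890475 = 0.686.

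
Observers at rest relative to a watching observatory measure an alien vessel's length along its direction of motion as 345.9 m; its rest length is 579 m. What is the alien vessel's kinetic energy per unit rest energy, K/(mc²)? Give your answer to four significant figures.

γ = L₀/L = 579/345.9 = 1.67389.
K/(mc²) = γ − 1 = 1.67389 − 1 = 0.6739.

0.6739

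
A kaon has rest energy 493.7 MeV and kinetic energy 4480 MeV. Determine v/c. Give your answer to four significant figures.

γ = 1 + K/(mc²) = 1 + 4480/493.7 = 10.074.
β = √(1 − 1/γ²) = √(1 − 0.00985363) = √0.99014637 = 0.9951.

0.9951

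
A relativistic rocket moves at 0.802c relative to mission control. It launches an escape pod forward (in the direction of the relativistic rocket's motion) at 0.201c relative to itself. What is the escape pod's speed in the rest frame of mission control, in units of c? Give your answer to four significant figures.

In units of c, u = (u' + v)/(1 + u'v) with u' = 0.201 and v = 0.802.
Numerator: 0.201 + 0.802 = 1.003. Denominator: 1 + (0.201)(0.802) = 1.161202.
u = 1.003/1.161202 = 0.86376, so the speed is 0.8638c.

0.8638c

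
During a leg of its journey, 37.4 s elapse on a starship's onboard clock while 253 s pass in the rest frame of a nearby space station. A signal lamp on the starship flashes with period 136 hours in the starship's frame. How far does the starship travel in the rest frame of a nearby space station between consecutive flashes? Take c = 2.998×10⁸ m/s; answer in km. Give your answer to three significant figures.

From Δt = γΔτ: γ = 253/37.4 = 6.76471.
β = √(1 − 1/γ²) = 0.98901. Lab-frame period = γτ = 6.76471×136 hours = 920 hours. Distance = βc × γτ = 0.98901 × 2.998×10⁸ m/s × 3312000 s = 9.8203×10^14 m = 9.82×10^11 km.

9.82×10^11 km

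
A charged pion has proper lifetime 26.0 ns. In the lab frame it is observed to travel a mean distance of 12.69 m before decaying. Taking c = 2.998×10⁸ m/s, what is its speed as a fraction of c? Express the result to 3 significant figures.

Let x = d/(cτ) = 12.69 m / (2.998×10⁸ m/s × 2.600×10^-8 s) = 1.628. Since d = βγcτ, x = βγ = β/√(1−β²).
Solving: β² = x²/(1+x²) = 2.65038/3.65038 = 0.726056, so β = 0.852.

0.852c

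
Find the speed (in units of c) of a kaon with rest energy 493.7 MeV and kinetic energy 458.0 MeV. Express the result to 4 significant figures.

0.8549c

γ = 1 + K/(mc²) = 1 + 458.0/493.7 = 1.9277.
β = √(1 − 1/γ²) = √(1 − 0.269105) = √0.730895 = 0.8549.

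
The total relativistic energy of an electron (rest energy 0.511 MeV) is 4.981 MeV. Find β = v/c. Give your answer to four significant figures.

0.9947

Total energy E = γmc² gives γ = 4.981/0.511 = 9.7476.
Hence β = √(1 − 1/γ²) = √(1 − 0.0105246) = √0.9894754 = 0.9947.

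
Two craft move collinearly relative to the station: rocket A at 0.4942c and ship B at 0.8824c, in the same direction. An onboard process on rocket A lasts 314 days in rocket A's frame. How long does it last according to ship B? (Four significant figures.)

Transform rocket A's velocity into ship B's frame: (0.4942 − 0.8824)/(1 − 0.4942·0.8824) = −0.3882/0.56391792, so the relative speed is 0.6884c.
At |u| = 0.6884c, γ = (1 − 0.473895)^(−1/2) = 1.3787.
Rocket A's interval is proper; time dilation gives Δt_B = γΔτ = 1.3787 × 314 days = 432.9 days.

432.9 days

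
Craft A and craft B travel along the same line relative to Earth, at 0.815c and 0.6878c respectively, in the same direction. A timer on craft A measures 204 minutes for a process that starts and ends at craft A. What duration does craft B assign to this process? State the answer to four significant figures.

213.1 minutes

The velocity of craft A relative to craft B is (0.815 − 0.6878)c / (1 − 0.815×0.6878) = 0.28946c; relative speed 0.28946c.
γ for this relative speed: γ = 1/√(1 − 0.0837871) = 1.0447.
The clock on craft A records proper time, so craft B measures Δt = γΔτ = 1.0447 × 204 = 213.1 minutes.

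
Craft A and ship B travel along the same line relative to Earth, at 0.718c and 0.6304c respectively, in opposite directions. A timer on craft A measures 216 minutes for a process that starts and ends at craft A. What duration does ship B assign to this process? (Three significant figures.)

581 minutes

Speed of craft A in ship B's frame: u = (v_A + v_B)/(1 + v_A v_B/c²) = (0.718 + 0.6304)/(1 + 0.718×0.6304) = 1.3484/1.4526272 = 0.92825; |u| = 0.92825c.
At |u| = 0.92825c, γ = (1 − 0.861648)^(−1/2) = 2.6885.
Craft A's interval is proper; time dilation gives Δt_B = γΔτ = 2.6885 × 216 minutes = 581 minutes.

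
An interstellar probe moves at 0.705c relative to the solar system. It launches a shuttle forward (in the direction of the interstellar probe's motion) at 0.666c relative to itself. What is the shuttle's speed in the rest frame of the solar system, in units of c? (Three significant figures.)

Relativistic velocity addition: u = (u' + v)/(1 + u'v/c²), with u' = 0.666c and v = 0.705c.
Numerator: 0.666 + 0.705 = 1.371. Denominator: 1 + (0.666)(0.705) = 1.46953.
u = 1.371/1.46953 = 0.93295, so the speed is 0.933c.

0.933c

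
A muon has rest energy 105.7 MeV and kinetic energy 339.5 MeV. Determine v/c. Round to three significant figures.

K = (γ−1)mc², so γ = 1 + 339.5/105.7 = 4.2119.
Then v/c = √(1 − γ⁻²) = √(1 − 0.0563695) = √0.9436305 = 0.971.

0.971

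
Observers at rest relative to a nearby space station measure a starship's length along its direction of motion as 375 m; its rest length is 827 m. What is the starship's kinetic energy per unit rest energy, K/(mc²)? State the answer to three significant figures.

γ = L₀/L = 827/375 = 2.20533.
K/(mc²) = γ − 1 = 2.20533 − 1 = 1.21.

1.21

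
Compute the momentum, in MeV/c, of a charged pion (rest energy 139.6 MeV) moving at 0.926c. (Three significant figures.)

342 MeV/c

β² = 0.857476, so γ = 1/√0.142524 = 2.6488.
Momentum: p = γβ·mc = 2.6488 × 0.926 × 139.6 MeV/c = 342 MeV/c.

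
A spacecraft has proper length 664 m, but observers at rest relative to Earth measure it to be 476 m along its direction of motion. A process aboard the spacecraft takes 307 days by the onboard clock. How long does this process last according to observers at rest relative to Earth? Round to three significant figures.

428 days

γ = L₀/L = 664/476 = 1.39496.
The same γ dilates the second interval: 1.39496 × 307 days = 428 days.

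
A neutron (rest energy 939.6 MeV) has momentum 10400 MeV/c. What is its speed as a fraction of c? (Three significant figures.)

βγ = pc/(mc²) = 10400/939.6 = 11.069.
Since γ² = 1 + (βγ)² = 123.523, γ = √123.523 = 11.1141, and β = (βγ)/γ = 11.069/11.1141 = 0.996.

0.996c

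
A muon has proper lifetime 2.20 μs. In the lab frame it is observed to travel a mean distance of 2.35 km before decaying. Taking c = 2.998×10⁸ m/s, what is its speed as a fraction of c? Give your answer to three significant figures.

0.963c

Lab distance = (lab lifetime)·v = γτ·βc, so βγ = d/(cτ) = 2350/(2.998×10⁸ × 2.200×10^-6) = 3.563.
With βγ = 3.563: γ² = 1 + (βγ)² = 13.695, and β = (βγ)/γ = 3.563/3.70068 = 0.963.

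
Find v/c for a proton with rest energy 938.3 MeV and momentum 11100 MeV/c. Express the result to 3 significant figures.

0.996

pc/(mc²) = 11100/938.3 = 11.83 = βγ = β/√(1−β²).
So β² = x²/(1 + x²) with x = 11.83: x² = 139.949, β² = 139.949/140.949 = 0.992905, β = 0.996.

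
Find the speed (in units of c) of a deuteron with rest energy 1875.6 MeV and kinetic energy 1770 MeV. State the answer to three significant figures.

γ = 1 + K/(mc²) = 1 + 1770/1875.6 = 1.9437.
β = √(1 − 1/γ²) = √(1 − 0.264692) = √0.735308 = 0.858.

0.858c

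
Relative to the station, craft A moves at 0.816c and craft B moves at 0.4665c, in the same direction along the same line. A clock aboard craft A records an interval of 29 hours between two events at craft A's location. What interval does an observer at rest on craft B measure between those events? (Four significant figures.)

The velocity of craft A relative to craft B is (0.816 − 0.4665)c / (1 − 0.816×0.4665) = 0.56431c; relative speed 0.56431c.
At |u| = 0.56431c, γ = (1 − 0.318446)^(−1/2) = 1.2113.
Craft A's interval is proper; time dilation gives Δt_B = γΔτ = 1.2113 × 29 hours = 35.13 hours.

35.13 hours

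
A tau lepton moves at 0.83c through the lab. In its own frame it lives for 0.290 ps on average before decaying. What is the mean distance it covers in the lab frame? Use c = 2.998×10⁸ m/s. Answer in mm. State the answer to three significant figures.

β² = 0.6889, so γ = 1/√0.3111 = 1.7929.
Lab-frame lifetime: Δt = γτ = 1.7929 × 0.290 ps = 0.51994 ps.
Distance: d = vΔt = 0.83 × 2.998×10⁸ m/s × 5.1994×10^-13 s = 1.29×10^-4 m = 0.129 mm.

0.129 mm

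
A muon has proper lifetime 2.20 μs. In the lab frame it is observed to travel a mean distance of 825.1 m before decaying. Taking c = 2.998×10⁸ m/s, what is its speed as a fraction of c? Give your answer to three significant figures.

0.781c

d = βγcτ ⇒ βγ = d/(cτ) = 825.1 m / (659.56 m) = 1.251.
β = (βγ)/√(1+(βγ)²) = 1.251/√2.565 = 0.781.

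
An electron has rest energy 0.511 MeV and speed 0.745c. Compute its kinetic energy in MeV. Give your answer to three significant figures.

0.255 MeV

γ = 1/√(1 − β²) = 1/√(1 − 0.555025) = 1/√0.444975 = 1/0.667064 = 1.49911.
Kinetic energy: K = (γ − 1)mc² = (1.49911 − 1) × 0.511 MeV = 0.49911 × 0.511 = 0.255 MeV.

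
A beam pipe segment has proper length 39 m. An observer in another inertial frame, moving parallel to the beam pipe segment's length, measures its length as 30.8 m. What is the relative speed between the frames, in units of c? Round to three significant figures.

0.613c

Length contraction gives γ = L₀/L = 39/30.8 = 1.2662.
β = √(1 − 1/γ²) = √0.376272 = 0.613.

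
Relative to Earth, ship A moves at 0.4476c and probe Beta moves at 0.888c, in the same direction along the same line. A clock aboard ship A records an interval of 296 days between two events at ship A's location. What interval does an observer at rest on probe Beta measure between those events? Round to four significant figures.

Transform ship A's velocity into probe Beta's frame: (0.4476 − 0.888)/(1 − 0.4476·0.888) = −0.4404/0.6025312, so the relative speed is 0.73092c.
γ for this relative speed: γ = 1/√(1 − 0.534244) = 1.4653.
Ship A's interval is proper; time dilation gives Δt_B = γΔτ = 1.4653 × 296 days = 433.7 days.

433.7 days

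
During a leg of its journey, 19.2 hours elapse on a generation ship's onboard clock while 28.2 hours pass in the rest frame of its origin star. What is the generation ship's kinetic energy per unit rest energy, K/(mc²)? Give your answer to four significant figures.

γ = Δt/Δτ = 28.2/19.2 = 1.46875.
Since K = (γ−1)mc², K/(mc²) = 1.46875 − 1 = 0.4688.

0.4688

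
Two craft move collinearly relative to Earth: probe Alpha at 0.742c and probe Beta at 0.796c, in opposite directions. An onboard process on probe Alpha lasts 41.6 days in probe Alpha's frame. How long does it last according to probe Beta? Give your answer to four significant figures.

163.1 days

Transform probe Alpha's velocity into probe Beta's frame: (0.742 + 0.796)/(1 + 0.742·0.796) = 1.538/1.590632, so the relative speed is 0.96691c.
γ for this relative speed: γ = 1/√(1 − 0.934915) = 3.9198.
The clock on probe Alpha records proper time, so probe Beta measures Δt = γΔτ = 3.9198 × 41.6 = 163.1 days.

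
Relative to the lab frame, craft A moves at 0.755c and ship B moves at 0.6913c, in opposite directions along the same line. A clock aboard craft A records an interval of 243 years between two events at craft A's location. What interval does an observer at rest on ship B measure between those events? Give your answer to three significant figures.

Transform craft A's velocity into ship B's frame: (0.755 + 0.6913)/(1 + 0.755·0.6913) = 1.4463/1.5219315, so the relative speed is 0.95031c.
At |u| = 0.95031c, γ = (1 − 0.903089)^(−1/2) = 3.2123.
Craft A's interval is proper; time dilation gives Δt_B = γΔτ = 3.2123 × 243 years = 781 years.

781 years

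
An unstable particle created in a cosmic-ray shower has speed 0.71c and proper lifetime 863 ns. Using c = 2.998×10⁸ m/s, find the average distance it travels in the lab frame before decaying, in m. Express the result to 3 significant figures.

γ = 1/√(1 − β²) = 1/√(1 − 0.5041) = 1/√0.4959 = 1/0.704202 = 1.42.
Lab-frame lifetime: Δt = γτ = 1.42 × 863 ns = 1225.5 ns.
Distance: d = vΔt = 0.71 × 2.998×10⁸ m/s × 1.2255×10^-6 s = 261 m.

261 m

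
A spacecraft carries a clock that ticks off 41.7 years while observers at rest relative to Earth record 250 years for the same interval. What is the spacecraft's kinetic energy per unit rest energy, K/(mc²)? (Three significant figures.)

γ = Δt/Δτ = 250/41.7 = 5.9952.
K/(mc²) = γ − 1 = 5.9952 − 1 = 5.00.

5.00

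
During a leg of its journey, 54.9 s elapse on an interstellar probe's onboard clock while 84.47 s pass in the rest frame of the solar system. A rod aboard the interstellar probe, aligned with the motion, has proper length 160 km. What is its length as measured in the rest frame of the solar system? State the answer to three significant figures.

From Δt = γΔτ: γ = 84.47/54.9 = 1.53862.
L = L₀/γ = 160/1.53862 = 104 km.

104 km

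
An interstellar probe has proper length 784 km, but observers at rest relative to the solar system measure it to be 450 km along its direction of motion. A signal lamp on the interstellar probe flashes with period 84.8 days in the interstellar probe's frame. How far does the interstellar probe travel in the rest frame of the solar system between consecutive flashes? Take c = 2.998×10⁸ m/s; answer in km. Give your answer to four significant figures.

γ = L₀/L = 784/450 = 1.74222.
β = √(1 − 1/γ²) = 0.81887. Lab-frame period = γτ = 1.74222×84.8 days = 147.74 days. Distance = βc × γτ = 0.81887 × 2.998×10⁸ m/s × 12764736 s = 3.1337×10^15 m = 3.134×10^12 km.

3.134×10^12 km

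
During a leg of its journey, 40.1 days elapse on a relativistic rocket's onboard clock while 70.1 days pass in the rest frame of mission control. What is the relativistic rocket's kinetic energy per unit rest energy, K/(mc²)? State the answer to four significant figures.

0.7481

The time-dilation ratio gives γ = 70.1/40.1 = 1.74813.
Since K = (γ−1)mc², K/(mc²) = 1.74813 − 1 = 0.7481.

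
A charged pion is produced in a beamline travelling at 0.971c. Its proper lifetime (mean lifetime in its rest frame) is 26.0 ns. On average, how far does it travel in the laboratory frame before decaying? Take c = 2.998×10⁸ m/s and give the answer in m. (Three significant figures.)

31.7 m

With β = 0.971, γ = 1/√(1 − 0.971²) = 1/√0.057159 = 4.1827.
Lab-frame lifetime: Δt = γτ = 4.1827 × 26.0 ns = 108.75 ns.
Distance: d = vΔt = 0.971 × 2.998×10⁸ m/s × 1.0875×10^-7 s = 31.7 m.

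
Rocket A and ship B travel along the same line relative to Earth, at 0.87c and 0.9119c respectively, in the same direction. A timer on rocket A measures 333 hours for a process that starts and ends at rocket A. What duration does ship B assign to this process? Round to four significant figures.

340.1 hours

Speed of rocket A in ship B's frame: u = (v_A − v_B)/(1 − v_A v_B/c²) = (0.87 − 0.9119)/(1 − 0.87×0.9119) = −0.0419/0.206647 = −0.20276; |u| = 0.20276c.
γ for this relative speed: γ = 1/√(1 − 0.0411116) = 1.0212.
The clock on rocket A records proper time, so ship B measures Δt = γΔτ = 1.0212 × 333 = 340.1 hours.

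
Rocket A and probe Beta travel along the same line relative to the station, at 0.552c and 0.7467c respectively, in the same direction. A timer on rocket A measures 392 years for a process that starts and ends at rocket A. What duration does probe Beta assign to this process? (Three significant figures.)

415 years

Speed of rocket A in probe Beta's frame: u = (v_A − v_B)/(1 − v_A v_B/c²) = (0.552 − 0.7467)/(1 − 0.552×0.7467) = −0.1947/0.5878216 = −0.33122; |u| = 0.33122c.
At |u| = 0.33122c, γ = (1 − 0.109707)^(−1/2) = 1.0598.
The clock on rocket A records proper time, so probe Beta measures Δt = γΔτ = 1.0598 × 392 = 415 years.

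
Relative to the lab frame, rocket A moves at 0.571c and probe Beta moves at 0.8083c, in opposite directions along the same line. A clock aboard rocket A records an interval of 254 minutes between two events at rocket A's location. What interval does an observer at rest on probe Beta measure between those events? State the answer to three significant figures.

768 minutes

The velocity of rocket A relative to probe Beta is (0.571 + 0.8083)c / (1 + 0.571×0.8083) = 0.94373c; relative speed 0.94373c.
At |u| = 0.94373c, γ = (1 − 0.890626)^(−1/2) = 3.0237.
Rocket A's interval is proper; time dilation gives Δt_B = γΔτ = 3.0237 × 254 minutes = 768 minutes.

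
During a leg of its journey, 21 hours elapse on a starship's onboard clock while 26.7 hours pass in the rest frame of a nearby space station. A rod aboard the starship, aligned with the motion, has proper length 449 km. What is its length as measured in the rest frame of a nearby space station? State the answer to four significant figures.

The time-dilation ratio gives γ = 26.7/21 = 1.27143.
The rod contracts by the same γ: 449 km / 1.27143 = 353.1 km.

353.1 km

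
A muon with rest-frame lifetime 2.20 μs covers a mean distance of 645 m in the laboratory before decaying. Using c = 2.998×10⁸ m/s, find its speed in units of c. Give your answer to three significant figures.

0.699c

Let x = d/(cτ) = 645.0 m / (2.998×10⁸ m/s × 2.200×10^-6 s) = 0.97792. Since d = βγcτ, x = βγ = β/√(1−β²).
Solving: β² = x²/(1+x²) = 0.956328/1.956328 = 0.488838, so β = 0.699.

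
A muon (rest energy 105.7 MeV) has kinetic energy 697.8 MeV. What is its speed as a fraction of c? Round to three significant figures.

γ = 1 + K/(mc²) = 1 + 697.8/105.7 = 7.6017.
β = √(1 − 1/γ²) = √(1 − 0.0173053) = √0.9826947 = 0.991.

0.991c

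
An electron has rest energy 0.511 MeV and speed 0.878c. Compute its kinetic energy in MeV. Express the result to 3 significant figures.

0.557 MeV

β² = 0.770884, so γ = 1/√0.229116 = 2.0892.
Kinetic energy: K = (γ − 1)mc² = (2.0892 − 1) × 0.511 MeV = 1.0892 × 0.511 = 0.557 MeV.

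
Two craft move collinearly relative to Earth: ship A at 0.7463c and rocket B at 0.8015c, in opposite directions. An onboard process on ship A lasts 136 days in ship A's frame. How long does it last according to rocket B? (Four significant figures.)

The velocity of ship A relative to rocket B is (0.7463 + 0.8015)c / (1 + 0.7463×0.8015) = 0.96849c; relative speed 0.96849c.
At |u| = 0.96849c, γ = (1 − 0.937973)^(−1/2) = 4.0152.
The clock on ship A records proper time, so rocket B measures Δt = γΔτ = 4.0152 × 136 = 546.1 days.

546.1 days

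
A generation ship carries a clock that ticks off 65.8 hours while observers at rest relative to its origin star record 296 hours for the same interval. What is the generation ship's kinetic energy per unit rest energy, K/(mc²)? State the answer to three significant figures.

The time-dilation ratio gives γ = 296/65.8 = 4.49848.
K/(mc²) = γ − 1 = 4.49848 − 1 = 3.50.

3.50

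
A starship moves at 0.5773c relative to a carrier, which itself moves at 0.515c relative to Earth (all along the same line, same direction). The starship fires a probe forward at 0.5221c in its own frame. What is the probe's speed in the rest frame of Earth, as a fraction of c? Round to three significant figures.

0.948c

Apply u = (u'+v)/(1+u'v) twice. Probe in the carrier frame: (0.5221+0.5773)/(1+0.5221·0.5773) = 1.0994/1.30140833 = 0.84478c.
That velocity, transformed to the rest frame of Earth: (0.84478+0.515)/(1+0.84478·0.515) = 1.35978/1.4350617 = 0.94754c.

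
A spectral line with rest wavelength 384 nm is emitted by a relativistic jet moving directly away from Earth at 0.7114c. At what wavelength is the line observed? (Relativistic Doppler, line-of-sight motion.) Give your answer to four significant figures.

935.1 nm

Relativistic Doppler for wavelength: λ_obs = λ_src · √((1+β)/(1−β)).
With β = 0.7114: factor = √(1.7114/0.2886) = 2.4352.
λ_obs = 384 × 2.4352 = 935.1 nm.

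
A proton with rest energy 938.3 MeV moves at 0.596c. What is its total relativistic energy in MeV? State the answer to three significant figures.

γ = 1/√(1 − β²) = 1/√(1 − 0.355216) = 1/√0.644784 = 1/0.802984 = 1.2454.
Total energy: E = γmc² = 1.2454 × 938.3 MeV = 1170 MeV.

1170 MeV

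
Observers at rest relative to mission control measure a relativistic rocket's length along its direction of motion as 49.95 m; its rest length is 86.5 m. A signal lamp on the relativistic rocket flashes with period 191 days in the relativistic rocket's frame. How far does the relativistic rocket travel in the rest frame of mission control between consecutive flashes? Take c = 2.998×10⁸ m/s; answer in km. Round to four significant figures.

6.995×10^12 km

γ = L₀/L = 86.5/49.95 = 1.73173.
β = √(1 − 1/γ²) = 0.81642. Lab-frame period = γτ = 1.73173×191 days = 330.76 days. Distance = βc × γτ = 0.81642 × 2.998×10⁸ m/s × 28577664 s = 6.9947×10^15 m = 6.995×10^12 km.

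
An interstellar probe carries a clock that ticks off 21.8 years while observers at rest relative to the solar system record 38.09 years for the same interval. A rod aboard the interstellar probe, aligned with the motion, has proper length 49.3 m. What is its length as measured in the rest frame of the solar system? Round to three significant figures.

From Δt = γΔτ: γ = 38.09/21.8 = 1.74725.
L = L₀/γ = 49.3/1.74725 = 28.2 m.

28.2 m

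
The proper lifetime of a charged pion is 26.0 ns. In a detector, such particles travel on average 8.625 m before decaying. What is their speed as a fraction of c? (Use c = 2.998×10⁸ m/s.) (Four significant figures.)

0.7419c

Lab distance = (lab lifetime)·v = γτ·βc, so βγ = d/(cτ) = 8.625/(2.998×10⁸ × 2.600×10^-8) = 1.1065.
With βγ = 1.1065: γ² = 1 + (βγ)² = 2.22434, and β = (βγ)/γ = 1.1065/1.49142 = 0.7419.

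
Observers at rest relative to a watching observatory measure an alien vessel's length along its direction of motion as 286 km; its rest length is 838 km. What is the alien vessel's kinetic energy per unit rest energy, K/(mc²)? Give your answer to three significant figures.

From L = L₀/γ: γ = 838/286 = 2.93007.
K/(mc²) = γ − 1 = 2.93007 − 1 = 1.93.

1.93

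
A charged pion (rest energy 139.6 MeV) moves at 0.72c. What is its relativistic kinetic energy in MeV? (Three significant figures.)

61.6 MeV

γ = 1/√(1 − β²) = 1/√(1 − 0.5184) = 1/√0.4816 = 1/0.693974 = 1.44098.
Kinetic energy: K = (γ − 1)mc² = (1.44098 − 1) × 139.6 MeV = 0.44098 × 139.6 = 61.6 MeV.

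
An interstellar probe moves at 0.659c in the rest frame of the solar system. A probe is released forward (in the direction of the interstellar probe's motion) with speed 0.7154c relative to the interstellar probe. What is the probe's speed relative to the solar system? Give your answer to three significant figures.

In units of c, u = (u' + v)/(1 + u'v) with u' = 0.7154 and v = 0.659.
Numerator: 0.7154 + 0.659 = 1.3744. Denominator: 1 + (0.7154)(0.659) = 1.4714486.
u = 1.3744/1.4714486 = 0.93405, so the speed is 0.934c.

0.934c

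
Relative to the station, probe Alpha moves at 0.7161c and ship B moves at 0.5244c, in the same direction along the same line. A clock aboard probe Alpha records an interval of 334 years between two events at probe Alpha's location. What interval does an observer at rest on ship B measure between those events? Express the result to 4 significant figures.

Speed of probe Alpha in ship B's frame: u = (v_A − v_B)/(1 − v_A v_B/c²) = (0.7161 − 0.5244)/(1 − 0.7161×0.5244) = 0.1917/0.62447716 = 0.30698; |u| = 0.30698c.
At |u| = 0.30698c, γ = (1 − 0.0942367)^(−1/2) = 1.0507.
Probe Alpha's interval is proper; time dilation gives Δt_B = γΔτ = 1.0507 × 334 years = 350.9 years.

350.9 years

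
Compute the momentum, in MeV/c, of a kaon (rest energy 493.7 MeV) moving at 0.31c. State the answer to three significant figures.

161 MeV/c

γ = 1/√(1 − β²) = 1/√(1 − 0.0961) = 1/√0.9039 = 1/0.950737 = 1.0518.
Momentum: p = γβ·mc = 1.0518 × 0.31 × 493.7 MeV/c = 161 MeV/c.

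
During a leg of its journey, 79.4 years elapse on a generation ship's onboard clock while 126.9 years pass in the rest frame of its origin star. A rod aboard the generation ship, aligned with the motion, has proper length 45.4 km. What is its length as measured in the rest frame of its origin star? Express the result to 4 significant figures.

From Δt = γΔτ: γ = 126.9/79.4 = 1.59824.
The rod contracts by the same γ: 45.4 km / 1.59824 = 28.41 km.

28.41 km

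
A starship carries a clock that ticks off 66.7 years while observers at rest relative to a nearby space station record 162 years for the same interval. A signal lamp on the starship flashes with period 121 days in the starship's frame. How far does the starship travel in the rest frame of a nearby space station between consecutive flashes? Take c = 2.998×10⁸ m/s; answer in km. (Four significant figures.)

6.937×10^12 km

γ = Δt/Δτ = 162/66.7 = 2.42879.
β = √(1 − 1/γ²) = 0.91131. Lab-frame period = γτ = 2.42879×121 days = 293.88 days. Distance = βc × γτ = 0.91131 × 2.998×10⁸ m/s × 25391232 s = 6.9372×10^15 m = 6.937×10^12 km.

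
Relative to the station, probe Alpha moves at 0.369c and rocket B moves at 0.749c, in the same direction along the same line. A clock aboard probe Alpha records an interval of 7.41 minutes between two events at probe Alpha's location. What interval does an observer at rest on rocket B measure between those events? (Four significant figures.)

8.707 minutes

The velocity of probe Alpha relative to rocket B is (0.369 − 0.749)c / (1 − 0.369×0.749) = −0.52514c; relative speed 0.52514c.
γ for this relative speed: γ = 1/√(1 − 0.275772) = 1.1751.
The clock on probe Alpha records proper time, so rocket B measures Δt = γΔτ = 1.1751 × 7.41 = 8.707 minutes.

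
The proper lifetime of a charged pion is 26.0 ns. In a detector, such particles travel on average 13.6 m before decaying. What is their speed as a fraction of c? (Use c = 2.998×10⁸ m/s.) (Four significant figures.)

0.8676c

Lab distance = (lab lifetime)·v = γτ·βc, so βγ = d/(cτ) = 13.60/(2.998×10⁸ × 2.600×10^-8) = 1.7448.
With βγ = 1.7448: γ² = 1 + (βγ)² = 4.04433, and β = (βγ)/γ = 1.7448/2.01105 = 0.8676.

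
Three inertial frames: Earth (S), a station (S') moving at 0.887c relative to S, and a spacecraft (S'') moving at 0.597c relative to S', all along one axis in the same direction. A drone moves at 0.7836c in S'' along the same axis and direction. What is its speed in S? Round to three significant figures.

First combine the drone and spacecraft (S''→S'): u₁ = (0.7836 + 0.597)/(1 + 0.7836×0.597) = 1.3806/1.4678092 = 0.94059.
Then combine with the station (S'→S): u = (0.94059 + 0.887)/(1 + 0.94059×0.887) = 1.82759/1.83430333 = 0.99634.

0.996c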